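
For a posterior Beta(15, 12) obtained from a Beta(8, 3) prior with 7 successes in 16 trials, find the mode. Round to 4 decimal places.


Mode = (alpha - 1) / (alpha + beta - 2)
= 14 / 25
= 0.56

0.56


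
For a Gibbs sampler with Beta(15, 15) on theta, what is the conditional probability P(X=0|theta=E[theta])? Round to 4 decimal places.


E[theta] = 15/(15+15) = 0.5
P(X=0|theta) = 1 - theta = 0.5

0.5


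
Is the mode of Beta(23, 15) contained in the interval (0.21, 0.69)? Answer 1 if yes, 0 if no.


Mode = (a-1)/(a+b-2) = 22/36 = 0.6111
Interval: (0.21, 0.69)
Contains mode? 1

1


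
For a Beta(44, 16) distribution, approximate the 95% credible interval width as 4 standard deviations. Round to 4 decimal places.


Variance of Beta(a,b) = ab / ((a+b)^2 * (a+b+1))
= 44*16 / ((60)^2 * 61)
= 0.0032
SD = sqrt(0.0032) = 0.0566
Width = 4 * SD = 0.2265

0.2265


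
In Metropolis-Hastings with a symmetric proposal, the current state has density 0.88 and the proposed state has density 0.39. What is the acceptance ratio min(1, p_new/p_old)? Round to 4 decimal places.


Ratio = p_new / p_old = 0.39 / 0.88 = 0.4432
Acceptance = min(1, 0.4432) = 0.4432

0.4432


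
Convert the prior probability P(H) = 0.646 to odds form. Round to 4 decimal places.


P(not H) = 1 - 0.646 = 0.354
Odds = 0.646 / 0.354 = 1.8249

1.8249


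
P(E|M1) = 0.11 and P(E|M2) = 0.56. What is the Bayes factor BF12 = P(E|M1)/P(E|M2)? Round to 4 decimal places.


Bayes factor BF12 = P(E|M1) / P(E|M2)
= 0.11 / 0.56
= 0.1964

0.1964


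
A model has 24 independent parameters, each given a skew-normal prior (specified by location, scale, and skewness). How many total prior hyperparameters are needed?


Each skew-normal prior needs 3 hyperparameters (location, scale, and skewness).
Total = 3 * 24 = 72

72


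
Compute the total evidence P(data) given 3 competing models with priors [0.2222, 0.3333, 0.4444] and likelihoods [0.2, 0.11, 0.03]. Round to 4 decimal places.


Marginal likelihood = sum P(model_i) * P(data|model_i)
Model 1: 0.2222 * 0.2 = 0.0444
Model 2: 0.3333 * 0.11 = 0.0367
Model 3: 0.4444 * 0.03 = 0.0133
Total = 0.0944

0.0944


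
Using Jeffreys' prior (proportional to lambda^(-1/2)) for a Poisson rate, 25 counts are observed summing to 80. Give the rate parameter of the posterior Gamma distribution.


Conjugate update: Gamma(prior_shape + S, prior_rate + n).
Prior shape = 0.5, prior rate = 0.
Posterior rate = 0 + n = 25

25.0


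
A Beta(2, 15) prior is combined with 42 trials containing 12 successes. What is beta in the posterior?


In conjugate updating:
beta_posterior = beta_prior + (n - k)
= 15 + (42 - 12)
= 15 + 30 = 45

45


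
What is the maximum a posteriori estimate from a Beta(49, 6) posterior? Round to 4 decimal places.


The MAP estimate equals the mode of the distribution.
Mode of Beta(a,b) = (a-1)/(a+b-2)
= 48/53
= 0.9057

0.9057


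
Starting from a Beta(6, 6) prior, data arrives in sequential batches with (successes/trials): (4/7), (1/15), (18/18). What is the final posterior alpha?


In sequential Bayesian updating, we sum all successes.
Total successes = 23
Final alpha = 6 + 23 = 29

29


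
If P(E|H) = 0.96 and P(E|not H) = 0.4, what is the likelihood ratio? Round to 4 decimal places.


Likelihood ratio = P(E|H) / P(E|not H)
= 0.96 / 0.4
= 2.4

2.4


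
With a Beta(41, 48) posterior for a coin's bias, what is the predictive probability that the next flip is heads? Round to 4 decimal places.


The predictive probability equals the posterior mean.
P(next = heads) = alpha / (alpha + beta)
= 41 / 89 = 0.4607

0.4607


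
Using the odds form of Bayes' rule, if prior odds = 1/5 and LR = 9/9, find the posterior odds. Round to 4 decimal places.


Bayes' rule in odds form: posterior odds = prior odds * LR
= (1 * 9) / (5 * 9)
= 9/45 = 0.2

0.2


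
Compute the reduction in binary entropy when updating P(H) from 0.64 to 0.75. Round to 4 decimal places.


H_before = -p*log2(p) - (1-p)*log2(1-p) for p=0.64: 0.9427
H_after for p=0.75: 0.8113
Reduction = 0.9427 - 0.8113 = 0.1314

0.1314


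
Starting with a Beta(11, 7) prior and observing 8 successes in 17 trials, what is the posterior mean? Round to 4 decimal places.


Posterior parameters: alpha = 11 + 8 = 19
beta = 7 + 9 = 16
Posterior mean = alpha / (alpha + beta) = 19 / 35
= 0.5429

0.5429


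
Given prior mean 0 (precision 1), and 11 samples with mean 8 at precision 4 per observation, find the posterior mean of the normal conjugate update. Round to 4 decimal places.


The posterior mean is a precision-weighted average of prior and data.
Post. prec. = 1 + 44 = 45
Post. mean = (0 + 352)/45 = 352/45 = 7.8222

7.8222


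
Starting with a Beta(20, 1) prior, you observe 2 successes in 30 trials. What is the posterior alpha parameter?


For a Beta-Binomial conjugate model:
Posterior alpha = prior alpha + number of successes
= 20 + 2 = 22

22


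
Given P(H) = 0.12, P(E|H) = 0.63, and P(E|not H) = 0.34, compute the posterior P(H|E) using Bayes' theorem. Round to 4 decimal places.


By Bayes' theorem: P(H|E) = P(E|H)*P(H) / P(E)
P(E) = P(E|H)*P(H) + P(E|not H)*P(not H)
P(E) = 0.63*0.12 + 0.34*0.88 = 0.3748
P(H|E) = 0.63*0.12 / 0.3748 = 0.2017

0.2017


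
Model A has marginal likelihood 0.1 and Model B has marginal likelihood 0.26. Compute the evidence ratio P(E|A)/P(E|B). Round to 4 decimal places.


Evidence ratio = P(E|A) / P(E|B)
= 0.1 / 0.26
= 0.3846

0.3846


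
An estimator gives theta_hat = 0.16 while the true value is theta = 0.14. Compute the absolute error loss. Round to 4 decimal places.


The absolute error loss is |theta_hat - theta|
= |0.16 - 0.14|
= 0.02

0.02


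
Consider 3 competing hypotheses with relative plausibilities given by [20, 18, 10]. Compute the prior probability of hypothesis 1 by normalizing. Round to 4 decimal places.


Sum of weights = 20 + 18 + 10 = 48
Normalized prior for H1 = 20 / 48
= 0.4167

0.4167


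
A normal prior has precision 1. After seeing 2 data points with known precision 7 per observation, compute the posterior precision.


In the conjugate normal model, precisions add:
tau_posterior = tau_prior + n * tau_data
= 1 + 2*7 = 15

15


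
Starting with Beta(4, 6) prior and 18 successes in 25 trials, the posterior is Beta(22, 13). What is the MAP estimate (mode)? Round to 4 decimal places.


The mode of Beta(a, b) when a > 1 and b > 1 is (a-1)/(a+b-2)
= (22 - 1) / (22 + 13 - 2)
= 21 / 33
= 0.6364

0.6364


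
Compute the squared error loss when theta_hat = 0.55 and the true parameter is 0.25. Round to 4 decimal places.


L = (theta_hat - theta_true)^2
= (0.55 - 0.25)^2
= 0.3^2 = 0.09

0.09


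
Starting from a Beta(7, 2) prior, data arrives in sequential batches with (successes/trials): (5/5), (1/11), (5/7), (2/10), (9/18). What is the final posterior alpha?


In sequential Bayesian updating, we sum all successes.
Total successes = 22
Final alpha = 7 + 22 = 29

29


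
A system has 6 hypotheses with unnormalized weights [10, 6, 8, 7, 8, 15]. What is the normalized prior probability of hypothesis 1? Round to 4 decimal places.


The normalized prior is the weight divided by the total.
Total weight = 54
P(H1) = 10 / 54 = 0.1852

0.1852


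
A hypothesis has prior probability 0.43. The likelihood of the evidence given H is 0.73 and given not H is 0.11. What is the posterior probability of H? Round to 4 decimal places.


Using Bayes' theorem:
P(E) = 0.43 * 0.73 + 0.57 * 0.11
P(E) = 0.3766
P(H|E) = (0.43 * 0.73) / 0.3766 = 0.8335

0.8335


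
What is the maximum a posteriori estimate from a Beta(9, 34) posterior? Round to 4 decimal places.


The MAP estimate equals the mode of the distribution.
Mode of Beta(a,b) = (a-1)/(a+b-2)
= 8/41
= 0.1951

0.1951


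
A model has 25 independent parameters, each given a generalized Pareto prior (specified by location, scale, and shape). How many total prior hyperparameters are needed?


Each generalized Pareto prior needs 3 hyperparameters (location, scale, and shape).
Total = 3 * 25 = 75

75


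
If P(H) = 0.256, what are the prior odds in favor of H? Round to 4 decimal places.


Prior odds = P(H) / (1 - P(H))
= 0.256 / 0.744
= 0.3441

0.3441


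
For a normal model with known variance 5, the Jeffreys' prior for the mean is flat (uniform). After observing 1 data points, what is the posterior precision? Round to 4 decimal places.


Jeffreys' prior for normal mean (known variance) is flat.
Prior precision = 0.
Posterior precision = prior_prec + n/sigma^2 = 0 + 1/5
= 0.2

0.2


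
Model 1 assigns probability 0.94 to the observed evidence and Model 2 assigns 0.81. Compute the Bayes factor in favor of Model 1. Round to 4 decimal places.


BF = P(data|M1) / P(data|M2)
= 0.94 / 0.81 = 1.1605

1.1605


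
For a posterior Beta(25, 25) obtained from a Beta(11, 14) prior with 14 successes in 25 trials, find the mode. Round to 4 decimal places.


Mode = (alpha - 1) / (alpha + beta - 2)
= 24 / 48
= 0.5

0.5


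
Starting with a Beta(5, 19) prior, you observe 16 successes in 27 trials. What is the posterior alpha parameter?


For a Beta-Binomial conjugate model:
Posterior alpha = prior alpha + number of successes
= 5 + 16 = 21

21


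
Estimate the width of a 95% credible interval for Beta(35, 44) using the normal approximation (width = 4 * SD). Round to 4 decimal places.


For Beta(a,b): Var = ab/((a+b)^2(a+b+1))
Var = 0.0031, SD = 0.0555
Approximate 95% CI width = 4 * 0.0555 = 0.2222

0.2222


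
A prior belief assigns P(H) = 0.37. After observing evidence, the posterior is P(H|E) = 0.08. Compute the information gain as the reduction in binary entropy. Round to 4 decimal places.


H(prior) = -0.37*log2(0.37) - 0.63*log2(0.63)
= 0.9507
H(post) = -0.08*log2(0.08) - 0.92*log2(0.92)
= 0.4022
IG = 0.9507 - 0.4022 = 0.5485

0.5485


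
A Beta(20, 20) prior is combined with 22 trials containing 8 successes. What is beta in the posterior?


In conjugate updating:
beta_posterior = beta_prior + (n - k)
= 20 + (22 - 8)
= 20 + 14 = 34

34


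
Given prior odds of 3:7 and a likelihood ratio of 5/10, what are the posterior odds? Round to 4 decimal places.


Posterior odds = prior odds * LR
Prior odds = 3/7 = 0.4286
LR = 5/10 = 0.5
Posterior odds = 0.4286 * 0.5 = 0.2143

0.2143


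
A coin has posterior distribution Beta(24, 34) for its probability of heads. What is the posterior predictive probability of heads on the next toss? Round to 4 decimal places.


Posterior predictive = E[theta] = alpha/(alpha+beta)
= 24/58
= 0.4138

0.4138


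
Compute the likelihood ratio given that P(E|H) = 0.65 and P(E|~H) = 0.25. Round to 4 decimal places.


LR = P(E|H) / P(E|~H)
= 0.65 / 0.25 = 2.6

2.6


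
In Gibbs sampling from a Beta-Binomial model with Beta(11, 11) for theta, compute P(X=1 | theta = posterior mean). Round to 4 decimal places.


Posterior mean = alpha/(alpha+beta) = 11/22 = 0.5
P(X=1|theta=mean) = theta = 0.5

0.5


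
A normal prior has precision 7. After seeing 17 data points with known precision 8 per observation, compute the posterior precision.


In the conjugate normal model, precisions add:
tau_posterior = tau_prior + n * tau_data
= 7 + 17*8 = 143

143


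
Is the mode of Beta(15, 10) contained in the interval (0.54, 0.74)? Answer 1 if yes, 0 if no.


Mode = (a-1)/(a+b-2) = 14/23 = 0.6087
Interval: (0.54, 0.74)
Contains mode? 1

1


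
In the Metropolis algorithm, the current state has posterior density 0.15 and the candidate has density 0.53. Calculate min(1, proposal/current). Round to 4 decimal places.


Ratio = 0.53/0.15 = 3.5333
Acceptance probability = min(1, 3.5333)
= 1.0

1.0


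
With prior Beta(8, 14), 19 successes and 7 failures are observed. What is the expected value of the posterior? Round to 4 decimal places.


Posterior = Beta(27, 21)
E[theta] = alpha/(alpha+beta)
= 27/48 = 0.5625

0.5625


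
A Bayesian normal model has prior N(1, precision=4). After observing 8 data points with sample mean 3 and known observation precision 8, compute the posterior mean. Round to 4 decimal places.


Posterior mean = (prior_precision * prior_mean + n * data_precision * data_mean) / (prior_precision + n * data_precision)
Numerator = 4*1 + 8*8*3 = 196
Denominator = 4 + 8*8 = 68
Posterior mean = 2.8824

2.8824


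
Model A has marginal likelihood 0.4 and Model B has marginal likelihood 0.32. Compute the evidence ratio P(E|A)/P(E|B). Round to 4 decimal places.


Evidence ratio = P(E|A) / P(E|B)
= 0.4 / 0.32
= 1.25

1.25


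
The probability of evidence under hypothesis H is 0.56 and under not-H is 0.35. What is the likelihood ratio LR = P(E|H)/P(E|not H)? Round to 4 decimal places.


LR = 0.56 / 0.35
= 1.6

1.6


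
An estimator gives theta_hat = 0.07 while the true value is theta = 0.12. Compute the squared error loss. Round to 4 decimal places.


The squared error loss is (theta_hat - theta)^2
= (0.07 - 0.12)^2
= (-0.05)^2 = 0.0025

0.0025


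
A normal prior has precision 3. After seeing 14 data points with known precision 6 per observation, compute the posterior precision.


In the conjugate normal model, precisions add:
tau_posterior = tau_prior + n * tau_data
= 3 + 14*6 = 87

87


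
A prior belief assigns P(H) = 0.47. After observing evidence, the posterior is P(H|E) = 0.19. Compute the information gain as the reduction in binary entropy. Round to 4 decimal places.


H(prior) = -0.47*log2(0.47) - 0.53*log2(0.53)
= 0.9974
H(post) = -0.19*log2(0.19) - 0.81*log2(0.81)
= 0.7015
IG = 0.9974 - 0.7015 = 0.2959

0.2959


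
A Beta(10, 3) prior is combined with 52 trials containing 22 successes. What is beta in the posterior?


In conjugate updating:
beta_posterior = beta_prior + (n - k)
= 3 + (52 - 22)
= 3 + 30 = 33

33


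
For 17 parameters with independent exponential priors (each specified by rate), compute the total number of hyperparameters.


A exponential prior has 1 hyperparameter per parameter.
Total = 17 * 1 = 17

17


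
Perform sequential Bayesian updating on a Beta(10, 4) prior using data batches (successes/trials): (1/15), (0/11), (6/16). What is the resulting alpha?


Accumulate successes: 7
Posterior alpha = prior alpha + sum of successes
= 10 + 7 = 17

17


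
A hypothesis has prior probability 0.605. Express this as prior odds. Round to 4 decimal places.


Odds = P(H) / P(not H) = 0.605 / 0.395
= 1.5316

1.5316


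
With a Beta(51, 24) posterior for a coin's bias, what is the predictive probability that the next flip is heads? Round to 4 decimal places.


The predictive probability equals the posterior mean.
P(next = heads) = alpha / (alpha + beta)
= 51 / 75 = 0.68

0.68


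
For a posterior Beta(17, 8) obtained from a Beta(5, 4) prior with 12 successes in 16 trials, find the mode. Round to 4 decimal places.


Mode = (alpha - 1) / (alpha + beta - 2)
= 16 / 23
= 0.6957

0.6957


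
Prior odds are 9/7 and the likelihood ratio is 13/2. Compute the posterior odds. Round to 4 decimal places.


Posterior odds = prior odds * likelihood ratio
= (9/7) * (13/2)
= 117 / 14
= 8.3571

8.3571


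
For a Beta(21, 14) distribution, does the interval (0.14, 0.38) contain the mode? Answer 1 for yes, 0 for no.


Mode of Beta(a,b) = (a-1)/(a+b-2)
= (21-1)/(21+14-2) = 0.6061
Check: 0.14 <= 0.6061 <= 0.38?
Result: 0

0


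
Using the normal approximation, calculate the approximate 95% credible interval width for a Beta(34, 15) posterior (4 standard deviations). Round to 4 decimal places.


Var(Beta) = 34*15/(49^2 * 50) = 0.0042
SD = 0.0652
Width ~ 4*SD = 0.2607

0.2607


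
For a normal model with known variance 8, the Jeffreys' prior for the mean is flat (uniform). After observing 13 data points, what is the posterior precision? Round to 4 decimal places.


Jeffreys' prior for normal mean (known variance) is flat.
Prior precision = 0.
Posterior precision = prior_prec + n/sigma^2 = 0 + 13/8
= 1.625

1.625


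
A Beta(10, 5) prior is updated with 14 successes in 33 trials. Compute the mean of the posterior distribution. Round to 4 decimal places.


After update: Beta(24, 24)
Mean = 24 / (24 + 24) = 24 / 48
= 0.5

0.5


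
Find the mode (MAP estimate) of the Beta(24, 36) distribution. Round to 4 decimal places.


For Beta(a,b) with a,b > 1:
Mode = (a-1)/(a+b-2) = (24-1)/(60-2)
= 23/58 = 0.3966

0.3966


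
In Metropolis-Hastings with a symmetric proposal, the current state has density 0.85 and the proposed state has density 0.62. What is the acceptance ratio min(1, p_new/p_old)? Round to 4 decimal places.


Ratio = p_new / p_old = 0.62 / 0.85 = 0.7294
Acceptance = min(1, 0.7294) = 0.7294

0.7294


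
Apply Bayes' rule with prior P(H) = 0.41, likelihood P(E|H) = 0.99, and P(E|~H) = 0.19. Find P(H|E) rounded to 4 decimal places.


Step 1: Compute marginal P(E) = P(E|H)P(H) + P(E|~H)P(~H)
= 0.99*0.41 + 0.19*0.59 = 0.518
Step 2: P(H|E) = P(E|H)P(H)/P(E) = 0.4059/0.518
= 0.7836

0.7836


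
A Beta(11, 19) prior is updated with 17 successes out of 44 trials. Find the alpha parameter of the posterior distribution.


In the Beta-Binomial conjugate update:
alpha_post = alpha_prior + successes
= 11 + 17
= 28

28


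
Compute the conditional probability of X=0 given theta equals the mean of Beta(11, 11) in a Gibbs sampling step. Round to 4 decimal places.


Mean of Beta(11, 11) = 0.5
P(X=0 | theta=0.5) = 0.5

0.5


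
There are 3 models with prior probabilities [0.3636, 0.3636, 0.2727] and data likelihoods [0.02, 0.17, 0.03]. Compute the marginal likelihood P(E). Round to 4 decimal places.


P(E) = sum over models of P(M_i) * P(E|M_i)
= 0.3636*0.02 + 0.3636*0.17 + 0.2727*0.03
= 0.0773

0.0773


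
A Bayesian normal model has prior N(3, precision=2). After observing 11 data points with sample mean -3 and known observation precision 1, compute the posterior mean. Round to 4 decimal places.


Posterior mean = (prior_precision * prior_mean + n * data_precision * data_mean) / (prior_precision + n * data_precision)
Numerator = 2*3 + 11*1*-3 = -27
Denominator = 2 + 11*1 = 13
Posterior mean = -2.0769

-2.0769


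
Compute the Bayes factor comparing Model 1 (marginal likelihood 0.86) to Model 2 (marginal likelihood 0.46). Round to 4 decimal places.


BF12 = marginal likelihood of M1 / marginal likelihood of M2
= 0.86/0.46
= 1.8696

1.8696


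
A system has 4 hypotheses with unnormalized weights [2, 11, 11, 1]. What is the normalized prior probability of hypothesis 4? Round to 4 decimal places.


The normalized prior is the weight divided by the total.
Total weight = 25
P(H4) = 1 / 25 = 0.04

0.04


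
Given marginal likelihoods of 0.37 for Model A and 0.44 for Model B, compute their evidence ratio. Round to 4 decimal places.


Ratio = ML(A) / ML(B) = 0.37/0.44
= 0.8409

0.8409


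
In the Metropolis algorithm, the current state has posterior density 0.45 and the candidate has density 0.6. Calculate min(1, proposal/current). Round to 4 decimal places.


Ratio = 0.6/0.45 = 1.3333
Acceptance probability = min(1, 1.3333)
= 1.0

1.0


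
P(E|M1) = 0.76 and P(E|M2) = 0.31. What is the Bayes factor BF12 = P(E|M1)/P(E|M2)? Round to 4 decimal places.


Bayes factor BF12 = P(E|M1) / P(E|M2)
= 0.76 / 0.31
= 2.4516

2.4516


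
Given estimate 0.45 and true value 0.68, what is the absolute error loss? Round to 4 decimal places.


Absolute error = |estimate - true|
= |-0.23| = 0.23

0.23


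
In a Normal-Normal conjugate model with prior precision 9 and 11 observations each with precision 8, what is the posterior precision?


Posterior precision = prior precision + n * observation precision
= 9 + 11 * 8
= 9 + 88 = 97

97


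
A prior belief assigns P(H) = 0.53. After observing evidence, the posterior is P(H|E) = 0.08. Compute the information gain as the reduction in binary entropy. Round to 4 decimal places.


H(prior) = -0.53*log2(0.53) - 0.47*log2(0.47)
= 0.9974
H(post) = -0.08*log2(0.08) - 0.92*log2(0.92)
= 0.4022
IG = 0.9974 - 0.4022 = 0.5952

0.5952


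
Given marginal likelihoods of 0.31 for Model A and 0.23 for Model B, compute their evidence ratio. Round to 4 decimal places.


Ratio = ML(A) / ML(B) = 0.31/0.23
= 1.3478

1.3478


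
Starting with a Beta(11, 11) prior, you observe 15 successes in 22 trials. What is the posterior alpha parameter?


For a Beta-Binomial conjugate model:
Posterior alpha = prior alpha + number of successes
= 11 + 15 = 26

26


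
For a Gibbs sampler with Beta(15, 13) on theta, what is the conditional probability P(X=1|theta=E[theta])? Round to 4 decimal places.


E[theta] = 15/(15+13) = 0.5357
P(X=1|theta) = theta = 0.5357

0.5357


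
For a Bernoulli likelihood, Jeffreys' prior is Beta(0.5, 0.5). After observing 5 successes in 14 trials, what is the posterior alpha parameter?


Jeffreys' prior for Bernoulli is Beta(0.5, 0.5).
Posterior is Beta(0.5 + k, 0.5 + n - k).
Posterior alpha = 0.5 + k = 0.5 + 5 = 5.5

5.5


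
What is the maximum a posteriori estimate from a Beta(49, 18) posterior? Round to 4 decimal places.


The MAP estimate equals the mode of the distribution.
Mode of Beta(a,b) = (a-1)/(a+b-2)
= 48/65
= 0.7385

0.7385


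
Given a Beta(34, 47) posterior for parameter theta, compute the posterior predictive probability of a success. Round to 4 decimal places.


For a Beta-Bernoulli model, the predictive probability is the mean:
P(success) = 34/(34+47) = 34/81 = 0.4198

0.4198


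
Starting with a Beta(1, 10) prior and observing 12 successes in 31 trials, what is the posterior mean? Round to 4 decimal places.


Posterior parameters: alpha = 1 + 12 = 13
beta = 10 + 19 = 29
Posterior mean = alpha / (alpha + beta) = 13 / 42
= 0.3095

0.3095


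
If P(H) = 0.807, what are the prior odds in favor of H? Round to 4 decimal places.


Prior odds = P(H) / (1 - P(H))
= 0.807 / 0.193
= 4.1813

4.1813


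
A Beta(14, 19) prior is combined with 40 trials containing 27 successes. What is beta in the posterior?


In conjugate updating:
beta_posterior = beta_prior + (n - k)
= 19 + (40 - 27)
= 19 + 13 = 32

32


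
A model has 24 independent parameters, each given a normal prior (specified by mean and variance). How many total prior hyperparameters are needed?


Each normal prior needs 2 hyperparameters (mean and variance).
Total = 2 * 24 = 48

48


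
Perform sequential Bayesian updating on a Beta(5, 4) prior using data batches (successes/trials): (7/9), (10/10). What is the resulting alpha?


Accumulate successes: 17
Posterior alpha = prior alpha + sum of successes
= 5 + 17 = 22

22


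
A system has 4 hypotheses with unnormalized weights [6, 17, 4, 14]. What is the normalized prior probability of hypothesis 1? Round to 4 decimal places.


The normalized prior is the weight divided by the total.
Total weight = 41
P(H1) = 6 / 41 = 0.1463

0.1463


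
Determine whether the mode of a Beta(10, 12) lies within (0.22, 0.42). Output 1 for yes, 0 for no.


First find the mode: (a-1)/(a+b-2) = 0.45
Is 0.45 in (0.22, 0.42)? 0

0


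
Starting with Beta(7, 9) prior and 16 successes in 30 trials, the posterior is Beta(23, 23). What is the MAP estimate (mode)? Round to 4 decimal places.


The mode of Beta(a, b) when a > 1 and b > 1 is (a-1)/(a+b-2)
= (23 - 1) / (23 + 23 - 2)
= 22 / 44
= 0.5

0.5


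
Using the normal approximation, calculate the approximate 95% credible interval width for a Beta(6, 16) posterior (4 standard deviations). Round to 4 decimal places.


Var(Beta) = 6*16/(22^2 * 23) = 0.0086
SD = 0.0929
Width ~ 4*SD = 0.3715

0.3715


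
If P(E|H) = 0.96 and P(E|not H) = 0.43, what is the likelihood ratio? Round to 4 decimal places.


Likelihood ratio = P(E|H) / P(E|not H)
= 0.96 / 0.43
= 2.2326

2.2326


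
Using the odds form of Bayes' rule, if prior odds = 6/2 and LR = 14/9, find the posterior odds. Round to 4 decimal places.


Bayes' rule in odds form: posterior odds = prior odds * LR
= (6 * 14) / (2 * 9)
= 84/18 = 4.6667

4.6667


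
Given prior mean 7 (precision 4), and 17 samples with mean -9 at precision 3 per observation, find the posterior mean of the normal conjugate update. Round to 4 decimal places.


The posterior mean is a precision-weighted average of prior and data.
Post. prec. = 4 + 51 = 55
Post. mean = (28 + -459)/55 = -431/55 = -7.8364

-7.8364


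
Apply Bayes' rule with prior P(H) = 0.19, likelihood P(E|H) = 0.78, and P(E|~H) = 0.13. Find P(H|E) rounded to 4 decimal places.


Step 1: Compute marginal P(E) = P(E|H)P(H) + P(E|~H)P(~H)
= 0.78*0.19 + 0.13*0.81 = 0.2535
Step 2: P(H|E) = P(E|H)P(H)/P(E) = 0.1482/0.2535
= 0.5846

0.5846


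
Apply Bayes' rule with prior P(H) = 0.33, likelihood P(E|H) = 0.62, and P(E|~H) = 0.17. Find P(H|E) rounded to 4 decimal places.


Step 1: Compute marginal P(E) = P(E|H)P(H) + P(E|~H)P(~H)
= 0.62*0.33 + 0.17*0.67 = 0.3185
Step 2: P(H|E) = P(E|H)P(H)/P(E) = 0.2046/0.3185
= 0.6424

0.6424


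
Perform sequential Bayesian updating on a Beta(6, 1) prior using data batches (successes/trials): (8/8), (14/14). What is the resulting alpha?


Accumulate successes: 22
Posterior alpha = prior alpha + sum of successes
= 6 + 22 = 28

28


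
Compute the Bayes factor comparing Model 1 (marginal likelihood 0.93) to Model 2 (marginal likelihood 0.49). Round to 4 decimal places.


BF12 = marginal likelihood of M1 / marginal likelihood of M2
= 0.93/0.49
= 1.898

1.898


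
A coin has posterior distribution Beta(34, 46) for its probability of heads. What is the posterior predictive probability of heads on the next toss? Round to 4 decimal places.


Posterior predictive = E[theta] = alpha/(alpha+beta)
= 34/80
= 0.425

0.425


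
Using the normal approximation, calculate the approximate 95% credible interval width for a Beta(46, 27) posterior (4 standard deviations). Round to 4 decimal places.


Var(Beta) = 46*27/(73^2 * 74) = 0.0031
SD = 0.0561
Width ~ 4*SD = 0.2245

0.2245


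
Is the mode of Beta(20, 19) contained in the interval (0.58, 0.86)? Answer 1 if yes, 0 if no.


Mode = (a-1)/(a+b-2) = 19/37 = 0.5135
Interval: (0.58, 0.86)
Contains mode? 0

0


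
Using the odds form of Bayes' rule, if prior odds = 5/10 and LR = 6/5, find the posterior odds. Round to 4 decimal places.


Bayes' rule in odds form: posterior odds = prior odds * LR
= (5 * 6) / (10 * 5)
= 30/50 = 0.6

0.6


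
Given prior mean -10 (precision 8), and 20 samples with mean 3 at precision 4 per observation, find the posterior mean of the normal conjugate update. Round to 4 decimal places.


The posterior mean is a precision-weighted average of prior and data.
Post. prec. = 8 + 80 = 88
Post. mean = (-80 + 240)/88 = 160/88 = 1.8182

1.8182


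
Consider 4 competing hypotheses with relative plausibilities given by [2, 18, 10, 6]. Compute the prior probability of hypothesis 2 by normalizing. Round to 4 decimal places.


Sum of weights = 2 + 18 + 10 + 6 = 36
Normalized prior for H2 = 18 / 36
= 0.5

0.5


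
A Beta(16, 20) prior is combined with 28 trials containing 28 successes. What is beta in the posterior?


In conjugate updating:
beta_posterior = beta_prior + (n - k)
= 20 + (28 - 28)
= 20 + 0 = 20

20


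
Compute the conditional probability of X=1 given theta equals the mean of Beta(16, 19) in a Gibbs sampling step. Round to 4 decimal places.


Mean of Beta(16, 19) = 0.4571
P(X=1 | theta=0.4571) = 0.4571

0.4571


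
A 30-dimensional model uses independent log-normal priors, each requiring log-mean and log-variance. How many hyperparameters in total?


Per parameter: 2 (log-mean and log-variance).
Total = 30 * 2 = 60

60


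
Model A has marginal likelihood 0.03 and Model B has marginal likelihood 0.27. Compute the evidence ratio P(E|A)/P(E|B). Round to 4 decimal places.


Evidence ratio = P(E|A) / P(E|B)
= 0.03 / 0.27
= 0.1111

0.1111


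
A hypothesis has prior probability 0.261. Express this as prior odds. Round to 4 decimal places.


Odds = P(H) / P(not H) = 0.261 / 0.739
= 0.3532

0.3532


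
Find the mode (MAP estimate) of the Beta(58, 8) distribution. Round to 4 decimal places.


For Beta(a,b) with a,b > 1:
Mode = (a-1)/(a+b-2) = (58-1)/(66-2)
= 57/64 = 0.8906

0.8906


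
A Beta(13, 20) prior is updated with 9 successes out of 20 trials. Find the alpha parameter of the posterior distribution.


In the Beta-Binomial conjugate update:
alpha_post = alpha_prior + successes
= 13 + 9
= 22

22


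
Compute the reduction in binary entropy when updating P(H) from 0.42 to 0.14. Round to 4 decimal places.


H_before = -p*log2(p) - (1-p)*log2(1-p) for p=0.42: 0.9815
H_after for p=0.14: 0.5842
Reduction = 0.9815 - 0.5842 = 0.3972

0.3972


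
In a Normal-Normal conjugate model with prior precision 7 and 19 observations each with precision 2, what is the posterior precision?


Posterior precision = prior precision + n * observation precision
= 7 + 19 * 2
= 7 + 38 = 45

45


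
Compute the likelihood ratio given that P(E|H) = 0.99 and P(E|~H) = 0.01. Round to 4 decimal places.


LR = P(E|H) / P(E|~H)
= 0.99 / 0.01 = 99.0

99.0


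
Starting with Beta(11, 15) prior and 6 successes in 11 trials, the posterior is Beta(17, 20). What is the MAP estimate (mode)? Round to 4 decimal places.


The mode of Beta(a, b) when a > 1 and b > 1 is (a-1)/(a+b-2)
= (17 - 1) / (17 + 20 - 2)
= 16 / 35
= 0.4571

0.4571


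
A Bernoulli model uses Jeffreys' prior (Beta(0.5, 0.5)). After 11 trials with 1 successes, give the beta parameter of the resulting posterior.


Posterior = Beta(prior_alpha + successes, prior_beta + failures)
= Beta(0.5 + 1, 0.5 + 10)
Posterior beta = 0.5 + (n - k) = 0.5 + 10 = 10.5

10.5


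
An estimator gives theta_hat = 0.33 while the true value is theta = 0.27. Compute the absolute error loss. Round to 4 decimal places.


The absolute error loss is |theta_hat - theta|
= |0.33 - 0.27|
= 0.06

0.06


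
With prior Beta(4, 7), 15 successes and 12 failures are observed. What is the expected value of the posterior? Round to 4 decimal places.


Posterior = Beta(19, 19)
E[theta] = alpha/(alpha+beta)
= 19/38 = 0.5

0.5


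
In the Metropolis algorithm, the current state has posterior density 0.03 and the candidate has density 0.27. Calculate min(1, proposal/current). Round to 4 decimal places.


Ratio = 0.27/0.03 = 9.0
Acceptance probability = min(1, 9.0)
= 1.0

1.0


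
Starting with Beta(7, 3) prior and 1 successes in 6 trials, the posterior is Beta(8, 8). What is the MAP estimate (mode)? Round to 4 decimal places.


The mode of Beta(a, b) when a > 1 and b > 1 is (a-1)/(a+b-2)
= (8 - 1) / (8 + 8 - 2)
= 7 / 14
= 0.5

0.5


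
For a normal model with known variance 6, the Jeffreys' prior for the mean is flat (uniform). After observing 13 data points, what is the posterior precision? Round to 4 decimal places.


Jeffreys' prior for normal mean (known variance) is flat.
Prior precision = 0.
Posterior precision = prior_prec + n/sigma^2 = 0 + 13/6
= 2.1667

2.1667


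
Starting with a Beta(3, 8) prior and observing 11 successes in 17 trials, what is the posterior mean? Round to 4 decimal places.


Posterior parameters: alpha = 3 + 11 = 14
beta = 8 + 6 = 14
Posterior mean = alpha / (alpha + beta) = 14 / 28
= 0.5

0.5


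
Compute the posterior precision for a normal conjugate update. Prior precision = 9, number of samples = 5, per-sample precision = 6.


tau_post = tau_0 + n * tau
= 9 + 5 * 6 = 39

39


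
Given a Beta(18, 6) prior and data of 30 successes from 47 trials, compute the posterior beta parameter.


Number of failures = 47 - 30 = 17
Posterior beta = 6 + 17 = 23

23


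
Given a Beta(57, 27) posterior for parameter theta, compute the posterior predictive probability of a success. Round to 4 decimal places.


For a Beta-Bernoulli model, the predictive probability is the mean:
P(success) = 57/(57+27) = 57/84 = 0.6786

0.6786


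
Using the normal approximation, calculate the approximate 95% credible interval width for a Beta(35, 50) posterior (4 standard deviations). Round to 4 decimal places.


Var(Beta) = 35*50/(85^2 * 86) = 0.0028
SD = 0.0531
Width ~ 4*SD = 0.2123

0.2123


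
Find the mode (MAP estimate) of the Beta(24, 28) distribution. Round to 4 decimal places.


For Beta(a,b) with a,b > 1:
Mode = (a-1)/(a+b-2) = (24-1)/(52-2)
= 23/50 = 0.46

0.46


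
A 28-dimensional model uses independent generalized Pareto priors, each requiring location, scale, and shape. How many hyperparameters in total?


Per parameter: 3 (location, scale, and shape).
Total = 28 * 3 = 84

84


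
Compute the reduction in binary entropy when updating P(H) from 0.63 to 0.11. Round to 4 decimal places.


H_before = -p*log2(p) - (1-p)*log2(1-p) for p=0.63: 0.9507
H_after for p=0.11: 0.4999
Reduction = 0.9507 - 0.4999 = 0.4508

0.4508


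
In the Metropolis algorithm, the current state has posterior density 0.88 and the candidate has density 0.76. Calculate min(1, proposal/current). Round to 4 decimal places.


Ratio = 0.76/0.88 = 0.8636
Acceptance probability = min(1, 0.8636)
= 0.8636

0.8636


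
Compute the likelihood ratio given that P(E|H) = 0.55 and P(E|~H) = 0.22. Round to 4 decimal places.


LR = P(E|H) / P(E|~H)
= 0.55 / 0.22 = 2.5

2.5


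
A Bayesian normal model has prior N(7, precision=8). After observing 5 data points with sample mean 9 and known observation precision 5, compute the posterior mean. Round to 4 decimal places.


Posterior mean = (prior_precision * prior_mean + n * data_precision * data_mean) / (prior_precision + n * data_precision)
Numerator = 8*7 + 5*5*9 = 281
Denominator = 8 + 5*5 = 33
Posterior mean = 8.5152

8.5152


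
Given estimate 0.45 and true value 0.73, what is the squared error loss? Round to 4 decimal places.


Squared error = (estimate - true)^2
Difference = -0.28
Loss = -0.28^2 = 0.0784

0.0784


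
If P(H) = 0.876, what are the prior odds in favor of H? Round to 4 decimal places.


Prior odds = P(H) / (1 - P(H))
= 0.876 / 0.124
= 7.0645

7.0645


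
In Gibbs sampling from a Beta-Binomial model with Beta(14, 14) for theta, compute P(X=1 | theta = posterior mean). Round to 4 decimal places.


Posterior mean = alpha/(alpha+beta) = 14/28 = 0.5
P(X=1|theta=mean) = theta = 0.5

0.5


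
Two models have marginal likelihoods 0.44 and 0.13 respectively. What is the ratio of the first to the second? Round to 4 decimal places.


Evidence ratio = 0.44 / 0.13
= 3.3846

3.3846


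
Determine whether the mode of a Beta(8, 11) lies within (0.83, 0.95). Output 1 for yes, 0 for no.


First find the mode: (a-1)/(a+b-2) = 0.4118
Is 0.4118 in (0.83, 0.95)? 0

0


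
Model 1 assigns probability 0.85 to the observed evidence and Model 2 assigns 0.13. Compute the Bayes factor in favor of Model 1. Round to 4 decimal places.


BF = P(data|M1) / P(data|M2)
= 0.85 / 0.13 = 6.5385

6.5385


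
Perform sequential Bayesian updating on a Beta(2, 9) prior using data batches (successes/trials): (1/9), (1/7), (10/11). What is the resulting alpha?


Accumulate successes: 12
Posterior alpha = prior alpha + sum of successes
= 2 + 12 = 14

14


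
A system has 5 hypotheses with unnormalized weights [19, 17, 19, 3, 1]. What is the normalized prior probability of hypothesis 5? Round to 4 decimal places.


The normalized prior is the weight divided by the total.
Total weight = 59
P(H5) = 1 / 59 = 0.0169

0.0169


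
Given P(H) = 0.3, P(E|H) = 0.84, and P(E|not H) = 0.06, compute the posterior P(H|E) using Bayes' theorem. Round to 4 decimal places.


By Bayes' theorem: P(H|E) = P(E|H)*P(H) / P(E)
P(E) = P(E|H)*P(H) + P(E|not H)*P(not H)
P(E) = 0.84*0.3 + 0.06*0.7 = 0.294
P(H|E) = 0.84*0.3 / 0.294 = 0.8571

0.8571


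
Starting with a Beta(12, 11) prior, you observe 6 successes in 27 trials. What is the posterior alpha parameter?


For a Beta-Binomial conjugate model:
Posterior alpha = prior alpha + number of successes
= 12 + 6 = 18

18


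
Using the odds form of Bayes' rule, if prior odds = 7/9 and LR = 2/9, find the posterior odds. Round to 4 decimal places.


Bayes' rule in odds form: posterior odds = prior odds * LR
= (7 * 2) / (9 * 9)
= 14/81 = 0.1728

0.1728


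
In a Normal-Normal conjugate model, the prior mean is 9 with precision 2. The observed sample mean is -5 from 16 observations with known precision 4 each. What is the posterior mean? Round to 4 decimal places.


Posterior precision = tau0 + n*tau = 2 + 16*4 = 66
Posterior mean = (tau0*mu0 + n*tau*xbar) / posterior_precision
= (2*9 + 16*4*-5) / 66
= -302 / 66 = -4.5758

-4.5758


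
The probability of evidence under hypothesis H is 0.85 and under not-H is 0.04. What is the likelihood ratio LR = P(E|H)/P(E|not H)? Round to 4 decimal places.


LR = 0.85 / 0.04
= 21.25

21.25


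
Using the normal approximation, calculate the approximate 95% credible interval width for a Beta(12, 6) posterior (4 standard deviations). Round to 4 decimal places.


Var(Beta) = 12*6/(18^2 * 19) = 0.0117
SD = 0.1081
Width ~ 4*SD = 0.4326

0.4326


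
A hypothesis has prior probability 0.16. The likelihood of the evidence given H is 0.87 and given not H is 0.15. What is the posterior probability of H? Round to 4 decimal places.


Using Bayes' theorem:
P(E) = 0.16 * 0.87 + 0.84 * 0.15
P(E) = 0.2652
P(H|E) = (0.16 * 0.87) / 0.2652 = 0.5249

0.5249


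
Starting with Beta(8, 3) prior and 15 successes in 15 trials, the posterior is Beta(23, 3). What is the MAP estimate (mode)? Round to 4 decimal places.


The mode of Beta(a, b) when a > 1 and b > 1 is (a-1)/(a+b-2)
= (23 - 1) / (23 + 3 - 2)
= 22 / 24
= 0.9167

0.9167


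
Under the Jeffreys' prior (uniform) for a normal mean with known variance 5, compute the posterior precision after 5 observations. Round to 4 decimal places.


Prior precision = 0 (flat prior).
Post. prec. = 0 + n/var = 5/5 = 1.0

1.0


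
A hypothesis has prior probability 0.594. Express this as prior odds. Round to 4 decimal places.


Odds = P(H) / P(not H) = 0.594 / 0.406
= 1.4631

1.4631


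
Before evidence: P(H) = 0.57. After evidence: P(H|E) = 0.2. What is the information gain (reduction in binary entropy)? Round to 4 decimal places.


Prior entropy = 0.9858
Posterior entropy = 0.7219
Information gain = 0.9858 - 0.7219 = 0.2639

0.2639


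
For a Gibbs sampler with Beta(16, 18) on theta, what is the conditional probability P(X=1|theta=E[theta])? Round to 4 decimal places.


E[theta] = 16/(16+18) = 0.4706
P(X=1|theta) = theta = 0.4706

0.4706


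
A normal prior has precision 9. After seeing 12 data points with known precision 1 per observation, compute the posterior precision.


In the conjugate normal model, precisions add:
tau_posterior = tau_prior + n * tau_data
= 9 + 12*1 = 21

21


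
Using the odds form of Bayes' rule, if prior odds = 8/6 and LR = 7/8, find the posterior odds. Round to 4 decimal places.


Bayes' rule in odds form: posterior odds = prior odds * LR
= (8 * 7) / (6 * 8)
= 56/48 = 1.1667

1.1667


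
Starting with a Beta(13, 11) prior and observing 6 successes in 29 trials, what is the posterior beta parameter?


Posterior beta = prior beta + failures
Failures = 29 - 6 = 23
beta_post = 11 + 23 = 34

34


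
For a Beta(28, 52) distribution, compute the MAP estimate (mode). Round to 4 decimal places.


MAP = mode = (a-1)/(a+b-2)
= (28-1)/(28+52-2)
= 27/78 = 0.3462

0.3462


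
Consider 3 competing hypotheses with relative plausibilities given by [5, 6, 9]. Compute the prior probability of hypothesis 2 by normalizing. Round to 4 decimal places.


Sum of weights = 5 + 6 + 9 = 20
Normalized prior for H2 = 6 / 20
= 0.3

0.3
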